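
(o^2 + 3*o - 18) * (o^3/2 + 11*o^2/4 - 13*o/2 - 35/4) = o^5/2 + 17*o^4/4 - 29*o^3/4 - 311*o^2/4 + 363*o/4 + 315/2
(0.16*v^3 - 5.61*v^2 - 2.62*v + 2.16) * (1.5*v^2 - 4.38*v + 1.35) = 0.24*v^5 - 9.1158*v^4 + 20.8578*v^3 + 7.1421*v^2 - 12.9978*v + 2.916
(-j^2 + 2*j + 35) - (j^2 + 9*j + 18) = -2*j^2 - 7*j + 17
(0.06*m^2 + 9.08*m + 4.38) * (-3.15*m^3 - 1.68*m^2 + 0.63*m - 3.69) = -0.189*m^5 - 28.7028*m^4 - 29.0136*m^3 - 1.8594*m^2 - 30.7458*m - 16.1622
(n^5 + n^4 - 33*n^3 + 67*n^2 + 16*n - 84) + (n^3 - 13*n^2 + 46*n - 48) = n^5 + n^4 - 32*n^3 + 54*n^2 + 62*n - 132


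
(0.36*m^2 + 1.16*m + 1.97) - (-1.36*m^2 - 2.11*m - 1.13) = 1.72*m^2 + 3.27*m + 3.1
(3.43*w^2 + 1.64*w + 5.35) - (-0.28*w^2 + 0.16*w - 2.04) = 3.71*w^2 + 1.48*w + 7.39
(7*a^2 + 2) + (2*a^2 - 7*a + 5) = 9*a^2 - 7*a + 7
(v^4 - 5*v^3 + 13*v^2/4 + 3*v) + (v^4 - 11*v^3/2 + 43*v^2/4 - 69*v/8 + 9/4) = 2*v^4 - 21*v^3/2 + 14*v^2 - 45*v/8 + 9/4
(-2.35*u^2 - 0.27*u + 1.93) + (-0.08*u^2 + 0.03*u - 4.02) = -2.43*u^2 - 0.24*u - 2.09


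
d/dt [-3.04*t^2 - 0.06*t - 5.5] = -6.08*t - 0.06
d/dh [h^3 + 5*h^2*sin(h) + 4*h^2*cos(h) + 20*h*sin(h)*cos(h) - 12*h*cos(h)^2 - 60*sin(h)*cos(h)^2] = -4*h^2*sin(h) + 5*h^2*cos(h) + 3*h^2 + 10*h*sin(h) + 12*h*sin(2*h) + 8*h*cos(h) + 20*h*cos(2*h) + 10*sin(2*h) - 15*cos(h) - 6*cos(2*h) - 45*cos(3*h) - 6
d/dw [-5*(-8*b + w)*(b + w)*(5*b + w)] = 215*b^2 + 20*b*w - 15*w^2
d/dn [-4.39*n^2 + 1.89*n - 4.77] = 1.89 - 8.78*n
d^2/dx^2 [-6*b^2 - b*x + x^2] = 2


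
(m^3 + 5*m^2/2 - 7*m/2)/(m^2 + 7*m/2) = m - 1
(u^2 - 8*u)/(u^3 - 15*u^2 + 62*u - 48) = u/(u^2 - 7*u + 6)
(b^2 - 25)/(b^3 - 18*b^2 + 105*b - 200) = (b + 5)/(b^2 - 13*b + 40)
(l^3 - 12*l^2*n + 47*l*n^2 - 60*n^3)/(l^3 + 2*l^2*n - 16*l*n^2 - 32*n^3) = (l^2 - 8*l*n + 15*n^2)/(l^2 + 6*l*n + 8*n^2)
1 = 1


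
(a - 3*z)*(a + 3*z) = a^2 - 9*z^2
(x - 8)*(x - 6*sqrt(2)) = x^2 - 6*sqrt(2)*x - 8*x + 48*sqrt(2)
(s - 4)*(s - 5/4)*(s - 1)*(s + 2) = s^4 - 17*s^3/4 - 9*s^2/4 + 31*s/2 - 10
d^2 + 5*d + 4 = (d + 1)*(d + 4)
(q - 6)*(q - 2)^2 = q^3 - 10*q^2 + 28*q - 24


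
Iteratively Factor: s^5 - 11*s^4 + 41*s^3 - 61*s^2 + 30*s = (s)*(s^4 - 11*s^3 + 41*s^2 - 61*s + 30) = s*(s - 1)*(s^3 - 10*s^2 + 31*s - 30) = s*(s - 3)*(s - 1)*(s^2 - 7*s + 10) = s*(s - 3)*(s - 2)*(s - 1)*(s - 5)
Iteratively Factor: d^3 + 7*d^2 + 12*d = (d + 4)*(d^2 + 3*d) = (d + 3)*(d + 4)*(d)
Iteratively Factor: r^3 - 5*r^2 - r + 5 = (r - 1)*(r^2 - 4*r - 5) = (r - 5)*(r - 1)*(r + 1)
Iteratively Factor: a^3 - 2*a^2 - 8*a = (a - 4)*(a^2 + 2*a) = (a - 4)*(a + 2)*(a)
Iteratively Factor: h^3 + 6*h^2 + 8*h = (h + 2)*(h^2 + 4*h) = h*(h + 2)*(h + 4)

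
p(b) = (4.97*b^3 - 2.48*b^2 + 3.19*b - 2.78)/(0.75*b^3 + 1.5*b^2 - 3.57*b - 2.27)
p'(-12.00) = 0.24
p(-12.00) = 8.65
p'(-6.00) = 2.51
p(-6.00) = 13.33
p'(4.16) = -0.11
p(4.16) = 5.18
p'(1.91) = -85.78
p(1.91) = 17.95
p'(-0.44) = -118.89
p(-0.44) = 10.76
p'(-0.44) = -118.89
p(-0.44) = 10.76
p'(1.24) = -9.56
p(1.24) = -2.31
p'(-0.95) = -4.44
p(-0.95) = -6.72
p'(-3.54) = 170.10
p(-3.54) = 64.69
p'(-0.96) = -4.01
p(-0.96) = -6.68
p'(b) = (-2.25*b^2 - 3.0*b + 3.57)*(4.97*b^3 - 2.48*b^2 + 3.19*b - 2.78)/(0.75*b^3 + 1.5*b^2 - 3.57*b - 2.27)^2 + (14.91*b^2 - 4.96*b + 3.19)/(0.75*b^3 + 1.5*b^2 - 3.57*b - 2.27)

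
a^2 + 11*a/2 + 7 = (a + 2)*(a + 7/2)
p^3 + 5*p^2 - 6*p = p*(p - 1)*(p + 6)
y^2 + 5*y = y*(y + 5)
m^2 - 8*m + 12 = (m - 6)*(m - 2)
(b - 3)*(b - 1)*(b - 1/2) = b^3 - 9*b^2/2 + 5*b - 3/2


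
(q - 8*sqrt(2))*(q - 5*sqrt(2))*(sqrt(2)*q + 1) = sqrt(2)*q^3 - 25*q^2 + 67*sqrt(2)*q + 80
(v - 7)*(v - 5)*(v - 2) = v^3 - 14*v^2 + 59*v - 70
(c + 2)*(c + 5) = c^2 + 7*c + 10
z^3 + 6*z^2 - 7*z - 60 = (z - 3)*(z + 4)*(z + 5)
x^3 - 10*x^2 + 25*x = x*(x - 5)^2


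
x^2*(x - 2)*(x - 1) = x^4 - 3*x^3 + 2*x^2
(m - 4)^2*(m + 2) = m^3 - 6*m^2 + 32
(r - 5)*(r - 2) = r^2 - 7*r + 10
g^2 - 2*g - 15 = (g - 5)*(g + 3)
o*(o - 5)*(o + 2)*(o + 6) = o^4 + 3*o^3 - 28*o^2 - 60*o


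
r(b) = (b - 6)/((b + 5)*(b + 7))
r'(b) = -(b - 6)/((b + 5)*(b + 7)^2) - (b - 6)/((b + 5)^2*(b + 7)) + 1/((b + 5)*(b + 7)) = (-b^2 + 12*b + 107)/(b^4 + 24*b^3 + 214*b^2 + 840*b + 1225)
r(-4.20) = -4.55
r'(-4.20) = 7.76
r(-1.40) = -0.37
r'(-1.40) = 0.22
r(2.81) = -0.04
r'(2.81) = 0.02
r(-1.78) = -0.46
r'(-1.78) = 0.29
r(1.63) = -0.08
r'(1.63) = 0.04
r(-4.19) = -4.48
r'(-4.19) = 7.56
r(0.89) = -0.11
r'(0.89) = 0.05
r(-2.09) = -0.57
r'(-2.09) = 0.38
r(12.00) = 0.02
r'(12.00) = 0.00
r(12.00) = 0.02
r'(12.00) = 0.00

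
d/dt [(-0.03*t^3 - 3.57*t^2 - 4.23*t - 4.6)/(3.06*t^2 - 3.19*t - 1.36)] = (-0.0918*t^4 + 0.191399999999998*t^3 + 24.4545*t^2 + 37.8624*t - 8.9212)/(9.3636*t^4 - 19.5228*t^3 + 1.8529*t^2 + 8.6768*t + 1.8496)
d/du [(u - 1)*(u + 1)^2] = (u + 1)*(3*u - 1)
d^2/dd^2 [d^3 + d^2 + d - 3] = 6*d + 2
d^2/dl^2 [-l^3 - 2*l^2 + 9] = -6*l - 4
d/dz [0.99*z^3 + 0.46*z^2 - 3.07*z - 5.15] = 2.97*z^2 + 0.92*z - 3.07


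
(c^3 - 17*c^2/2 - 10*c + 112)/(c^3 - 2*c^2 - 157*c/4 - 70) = 2*(c - 4)/(2*c + 5)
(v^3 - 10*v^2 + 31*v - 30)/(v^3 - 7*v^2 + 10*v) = (v - 3)/v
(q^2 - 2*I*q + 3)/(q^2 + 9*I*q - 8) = (q - 3*I)/(q + 8*I)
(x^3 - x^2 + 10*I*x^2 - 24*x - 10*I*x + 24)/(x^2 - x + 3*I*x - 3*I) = (x^2 + 10*I*x - 24)/(x + 3*I)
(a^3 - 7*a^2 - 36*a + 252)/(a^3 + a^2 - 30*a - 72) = (a^2 - a - 42)/(a^2 + 7*a + 12)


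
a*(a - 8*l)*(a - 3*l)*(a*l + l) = a^4*l - 11*a^3*l^2 + a^3*l + 24*a^2*l^3 - 11*a^2*l^2 + 24*a*l^3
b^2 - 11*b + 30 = (b - 6)*(b - 5)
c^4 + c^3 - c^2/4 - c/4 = c*(c - 1/2)*(c + 1/2)*(c + 1)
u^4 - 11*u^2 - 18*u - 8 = (u - 4)*(u + 1)^2*(u + 2)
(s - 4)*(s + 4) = s^2 - 16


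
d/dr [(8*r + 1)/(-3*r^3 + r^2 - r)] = (48*r^3 + r^2 - 2*r + 1)/(r^2*(9*r^4 - 6*r^3 + 7*r^2 - 2*r + 1))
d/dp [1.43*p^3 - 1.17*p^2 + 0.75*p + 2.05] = 4.29*p^2 - 2.34*p + 0.75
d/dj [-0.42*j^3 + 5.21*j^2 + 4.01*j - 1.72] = -1.26*j^2 + 10.42*j + 4.01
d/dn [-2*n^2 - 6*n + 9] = -4*n - 6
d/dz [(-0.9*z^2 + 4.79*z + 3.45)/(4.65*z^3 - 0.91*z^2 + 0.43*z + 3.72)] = (4.185*z^4 - 44.547*z^3 - 44.1556*z^2 - 0.417*z + 16.3353)/(21.6225*z^6 - 8.463*z^5 + 4.8271*z^4 + 33.8134*z^3 - 6.5855*z^2 + 3.1992*z + 13.8384)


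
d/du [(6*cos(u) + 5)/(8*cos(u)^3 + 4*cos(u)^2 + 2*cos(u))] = (48*cos(u)^3 + 72*cos(u)^2 + 20*cos(u) + 5)*sin(u)/(2*(-4*sin(u)^2 + 2*cos(u) + 5)^2*cos(u)^2)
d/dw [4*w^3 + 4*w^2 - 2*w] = 12*w^2 + 8*w - 2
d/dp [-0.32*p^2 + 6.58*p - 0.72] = 6.58 - 0.64*p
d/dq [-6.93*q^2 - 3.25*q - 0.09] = -13.86*q - 3.25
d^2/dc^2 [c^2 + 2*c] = 2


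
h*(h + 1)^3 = h^4 + 3*h^3 + 3*h^2 + h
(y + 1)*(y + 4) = y^2 + 5*y + 4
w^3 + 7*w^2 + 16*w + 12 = (w + 2)^2*(w + 3)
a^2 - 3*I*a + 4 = (a - 4*I)*(a + I)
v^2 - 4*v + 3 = (v - 3)*(v - 1)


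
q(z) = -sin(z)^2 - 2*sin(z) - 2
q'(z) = -2*sin(z)*cos(z) - 2*cos(z) = -2*(sin(z) + 1)*cos(z)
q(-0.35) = -1.43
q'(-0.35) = -1.23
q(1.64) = -4.99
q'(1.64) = 0.28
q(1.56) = -5.00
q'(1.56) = -0.04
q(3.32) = -1.68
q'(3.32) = 1.62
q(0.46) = -3.08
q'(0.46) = -2.59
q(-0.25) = -1.57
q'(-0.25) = -1.46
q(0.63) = -3.53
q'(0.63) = -2.57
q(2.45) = -3.68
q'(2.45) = 2.52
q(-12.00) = -3.36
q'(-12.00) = -2.59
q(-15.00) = -1.12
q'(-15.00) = 0.53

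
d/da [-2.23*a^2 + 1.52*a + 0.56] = 1.52 - 4.46*a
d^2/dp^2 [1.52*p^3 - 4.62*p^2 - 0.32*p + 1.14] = 9.12*p - 9.24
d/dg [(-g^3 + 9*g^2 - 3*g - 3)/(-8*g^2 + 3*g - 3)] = 2*(4*g^4 - 3*g^3 + 6*g^2 - 51*g + 9)/(64*g^4 - 48*g^3 + 57*g^2 - 18*g + 9)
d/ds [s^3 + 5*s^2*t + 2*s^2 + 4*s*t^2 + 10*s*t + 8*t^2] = 3*s^2 + 10*s*t + 4*s + 4*t^2 + 10*t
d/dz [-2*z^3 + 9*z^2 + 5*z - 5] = -6*z^2 + 18*z + 5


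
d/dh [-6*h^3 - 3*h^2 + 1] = 6*h*(-3*h - 1)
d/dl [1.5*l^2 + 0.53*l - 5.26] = 3.0*l + 0.53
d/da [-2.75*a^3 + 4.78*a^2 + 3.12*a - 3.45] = -8.25*a^2 + 9.56*a + 3.12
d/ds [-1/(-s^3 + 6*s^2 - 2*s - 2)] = (-3*s^2 + 12*s - 2)/(s^3 - 6*s^2 + 2*s + 2)^2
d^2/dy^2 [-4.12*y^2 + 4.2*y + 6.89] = -8.24000000000000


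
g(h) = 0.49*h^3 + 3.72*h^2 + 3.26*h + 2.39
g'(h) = 1.47*h^2 + 7.44*h + 3.26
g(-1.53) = 4.36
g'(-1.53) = -4.68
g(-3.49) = 15.49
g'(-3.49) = -4.80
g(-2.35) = 8.91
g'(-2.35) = -6.11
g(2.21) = 33.05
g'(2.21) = 26.88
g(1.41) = 15.76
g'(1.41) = 16.67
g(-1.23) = 3.10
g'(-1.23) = -3.67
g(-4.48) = 18.39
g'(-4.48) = -0.57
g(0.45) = 4.65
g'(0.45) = 6.91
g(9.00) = 690.26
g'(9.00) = 189.29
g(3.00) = 58.88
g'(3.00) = 38.81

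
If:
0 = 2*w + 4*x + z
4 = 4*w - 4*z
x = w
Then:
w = 1/7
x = 1/7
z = -6/7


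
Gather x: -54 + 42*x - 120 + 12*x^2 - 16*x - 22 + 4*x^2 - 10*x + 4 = 16*x^2 + 16*x - 192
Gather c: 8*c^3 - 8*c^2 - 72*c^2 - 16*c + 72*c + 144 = 8*c^3 - 80*c^2 + 56*c + 144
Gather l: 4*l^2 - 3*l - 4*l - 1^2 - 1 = 4*l^2 - 7*l - 2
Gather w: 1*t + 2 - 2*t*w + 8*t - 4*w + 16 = 9*t + w*(-2*t - 4) + 18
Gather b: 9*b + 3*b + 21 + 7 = 12*b + 28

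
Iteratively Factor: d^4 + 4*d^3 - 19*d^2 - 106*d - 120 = (d + 2)*(d^3 + 2*d^2 - 23*d - 60) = (d + 2)*(d + 4)*(d^2 - 2*d - 15) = (d - 5)*(d + 2)*(d + 4)*(d + 3)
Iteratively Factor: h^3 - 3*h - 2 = (h + 1)*(h^2 - h - 2) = (h + 1)^2*(h - 2)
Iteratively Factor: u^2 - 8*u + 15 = (u - 5)*(u - 3)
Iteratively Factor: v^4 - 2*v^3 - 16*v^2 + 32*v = (v - 4)*(v^3 + 2*v^2 - 8*v) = (v - 4)*(v + 4)*(v^2 - 2*v) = (v - 4)*(v - 2)*(v + 4)*(v)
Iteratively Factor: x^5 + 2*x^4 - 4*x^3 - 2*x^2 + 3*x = (x)*(x^4 + 2*x^3 - 4*x^2 - 2*x + 3) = x*(x + 3)*(x^3 - x^2 - x + 1) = x*(x + 1)*(x + 3)*(x^2 - 2*x + 1) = x*(x - 1)*(x + 1)*(x + 3)*(x - 1)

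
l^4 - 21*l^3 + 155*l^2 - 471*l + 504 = (l - 8)*(l - 7)*(l - 3)^2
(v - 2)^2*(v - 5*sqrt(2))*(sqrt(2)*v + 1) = sqrt(2)*v^4 - 9*v^3 - 4*sqrt(2)*v^3 - sqrt(2)*v^2 + 36*v^2 - 36*v + 20*sqrt(2)*v - 20*sqrt(2)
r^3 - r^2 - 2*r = r*(r - 2)*(r + 1)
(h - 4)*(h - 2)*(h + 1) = h^3 - 5*h^2 + 2*h + 8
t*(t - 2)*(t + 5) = t^3 + 3*t^2 - 10*t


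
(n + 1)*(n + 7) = n^2 + 8*n + 7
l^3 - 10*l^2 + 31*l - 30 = (l - 5)*(l - 3)*(l - 2)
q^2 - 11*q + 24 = (q - 8)*(q - 3)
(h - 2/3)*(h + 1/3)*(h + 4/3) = h^3 + h^2 - 2*h/3 - 8/27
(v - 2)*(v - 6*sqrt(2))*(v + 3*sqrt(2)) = v^3 - 3*sqrt(2)*v^2 - 2*v^2 - 36*v + 6*sqrt(2)*v + 72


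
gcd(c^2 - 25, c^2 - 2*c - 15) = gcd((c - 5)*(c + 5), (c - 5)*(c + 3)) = c - 5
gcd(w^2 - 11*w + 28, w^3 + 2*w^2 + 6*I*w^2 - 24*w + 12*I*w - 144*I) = w - 4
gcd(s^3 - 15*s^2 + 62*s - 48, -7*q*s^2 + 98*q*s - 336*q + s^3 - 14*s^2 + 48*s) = s^2 - 14*s + 48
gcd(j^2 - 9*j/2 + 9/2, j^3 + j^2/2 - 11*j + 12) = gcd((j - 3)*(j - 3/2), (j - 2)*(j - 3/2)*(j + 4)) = j - 3/2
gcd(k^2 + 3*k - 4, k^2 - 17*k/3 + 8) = 1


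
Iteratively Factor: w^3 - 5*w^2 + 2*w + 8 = (w + 1)*(w^2 - 6*w + 8) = (w - 2)*(w + 1)*(w - 4)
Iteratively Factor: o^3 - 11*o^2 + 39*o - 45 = (o - 3)*(o^2 - 8*o + 15) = (o - 3)^2*(o - 5)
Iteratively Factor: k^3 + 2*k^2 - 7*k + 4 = (k + 4)*(k^2 - 2*k + 1) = (k - 1)*(k + 4)*(k - 1)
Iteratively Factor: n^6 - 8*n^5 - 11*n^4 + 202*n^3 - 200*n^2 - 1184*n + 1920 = (n - 5)*(n^5 - 3*n^4 - 26*n^3 + 72*n^2 + 160*n - 384) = (n - 5)*(n + 3)*(n^4 - 6*n^3 - 8*n^2 + 96*n - 128) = (n - 5)*(n - 4)*(n + 3)*(n^3 - 2*n^2 - 16*n + 32) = (n - 5)*(n - 4)*(n - 2)*(n + 3)*(n^2 - 16) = (n - 5)*(n - 4)*(n - 2)*(n + 3)*(n + 4)*(n - 4)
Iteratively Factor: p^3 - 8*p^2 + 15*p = (p)*(p^2 - 8*p + 15) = p*(p - 3)*(p - 5)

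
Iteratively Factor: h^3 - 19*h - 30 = (h - 5)*(h^2 + 5*h + 6) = (h - 5)*(h + 3)*(h + 2)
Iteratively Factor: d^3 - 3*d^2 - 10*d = (d - 5)*(d^2 + 2*d) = (d - 5)*(d + 2)*(d)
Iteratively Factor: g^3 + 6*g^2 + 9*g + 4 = (g + 1)*(g^2 + 5*g + 4) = (g + 1)^2*(g + 4)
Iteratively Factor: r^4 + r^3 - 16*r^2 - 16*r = (r - 4)*(r^3 + 5*r^2 + 4*r) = (r - 4)*(r + 1)*(r^2 + 4*r) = (r - 4)*(r + 1)*(r + 4)*(r)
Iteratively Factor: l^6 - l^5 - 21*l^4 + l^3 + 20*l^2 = (l - 1)*(l^5 - 21*l^3 - 20*l^2) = (l - 5)*(l - 1)*(l^4 + 5*l^3 + 4*l^2) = l*(l - 5)*(l - 1)*(l^3 + 5*l^2 + 4*l) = l*(l - 5)*(l - 1)*(l + 1)*(l^2 + 4*l) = l*(l - 5)*(l - 1)*(l + 1)*(l + 4)*(l)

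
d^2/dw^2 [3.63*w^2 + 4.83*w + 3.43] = 7.26000000000000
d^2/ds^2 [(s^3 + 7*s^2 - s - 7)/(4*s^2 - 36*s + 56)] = 3*(43*s^3 - 231*s^2 + 273*s + 259)/(2*(s^6 - 27*s^5 + 285*s^4 - 1485*s^3 + 3990*s^2 - 5292*s + 2744))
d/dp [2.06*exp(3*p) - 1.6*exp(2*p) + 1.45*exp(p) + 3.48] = (6.18*exp(2*p) - 3.2*exp(p) + 1.45)*exp(p)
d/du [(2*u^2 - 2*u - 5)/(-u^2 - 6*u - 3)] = 2*(-7*u^2 - 11*u - 12)/(u^4 + 12*u^3 + 42*u^2 + 36*u + 9)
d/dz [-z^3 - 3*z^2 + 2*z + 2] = -3*z^2 - 6*z + 2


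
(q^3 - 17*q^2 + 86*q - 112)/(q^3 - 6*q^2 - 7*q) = (q^2 - 10*q + 16)/(q*(q + 1))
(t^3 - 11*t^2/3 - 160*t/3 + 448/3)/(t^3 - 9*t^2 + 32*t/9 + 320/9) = 3*(t + 7)/(3*t + 5)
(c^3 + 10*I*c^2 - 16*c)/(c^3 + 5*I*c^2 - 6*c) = (c + 8*I)/(c + 3*I)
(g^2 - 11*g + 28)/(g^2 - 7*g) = (g - 4)/g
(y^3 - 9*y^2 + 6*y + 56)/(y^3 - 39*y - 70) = (y - 4)/(y + 5)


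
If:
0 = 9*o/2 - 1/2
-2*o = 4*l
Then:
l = -1/18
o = 1/9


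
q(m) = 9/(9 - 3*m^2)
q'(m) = 54*m/(9 - 3*m^2)^2 = 6*m/(m^2 - 3)^2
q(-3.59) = -0.30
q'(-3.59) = -0.22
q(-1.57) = 5.61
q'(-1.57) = -32.90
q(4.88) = -0.14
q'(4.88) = 0.07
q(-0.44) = 1.07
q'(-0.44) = -0.34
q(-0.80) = 1.27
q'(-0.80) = -0.86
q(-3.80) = -0.26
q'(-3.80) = -0.17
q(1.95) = -3.74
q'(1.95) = 18.17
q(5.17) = -0.13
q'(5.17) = 0.06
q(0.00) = 1.00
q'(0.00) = 0.00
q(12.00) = -0.02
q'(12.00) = 0.00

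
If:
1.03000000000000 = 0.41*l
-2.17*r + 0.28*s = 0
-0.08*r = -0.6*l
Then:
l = 2.51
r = 18.84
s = 146.02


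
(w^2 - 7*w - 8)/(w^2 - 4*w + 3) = (w^2 - 7*w - 8)/(w^2 - 4*w + 3)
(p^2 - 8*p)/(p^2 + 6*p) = (p - 8)/(p + 6)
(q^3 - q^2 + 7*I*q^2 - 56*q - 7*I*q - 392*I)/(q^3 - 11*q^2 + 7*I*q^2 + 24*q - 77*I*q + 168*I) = (q + 7)/(q - 3)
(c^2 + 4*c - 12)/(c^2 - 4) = (c + 6)/(c + 2)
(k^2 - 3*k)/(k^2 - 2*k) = (k - 3)/(k - 2)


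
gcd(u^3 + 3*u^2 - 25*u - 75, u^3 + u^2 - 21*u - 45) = u^2 - 2*u - 15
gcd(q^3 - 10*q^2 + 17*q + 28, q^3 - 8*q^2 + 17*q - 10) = 1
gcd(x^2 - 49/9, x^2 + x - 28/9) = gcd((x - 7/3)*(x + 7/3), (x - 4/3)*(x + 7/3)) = x + 7/3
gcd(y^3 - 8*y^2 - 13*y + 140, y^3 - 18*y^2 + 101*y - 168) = y - 7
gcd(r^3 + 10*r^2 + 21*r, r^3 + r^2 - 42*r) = r^2 + 7*r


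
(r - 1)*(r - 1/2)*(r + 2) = r^3 + r^2/2 - 5*r/2 + 1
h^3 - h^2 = h^2*(h - 1)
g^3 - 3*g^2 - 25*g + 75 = (g - 5)*(g - 3)*(g + 5)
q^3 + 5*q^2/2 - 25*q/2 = q*(q - 5/2)*(q + 5)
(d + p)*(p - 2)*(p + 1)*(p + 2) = d*p^3 + d*p^2 - 4*d*p - 4*d + p^4 + p^3 - 4*p^2 - 4*p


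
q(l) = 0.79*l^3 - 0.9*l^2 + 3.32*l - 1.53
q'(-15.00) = 563.57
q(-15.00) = -2920.08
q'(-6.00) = 99.44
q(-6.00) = -224.49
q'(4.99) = 53.35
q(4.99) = 90.79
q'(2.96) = 18.76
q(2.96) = 20.90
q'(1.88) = 8.31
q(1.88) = 6.78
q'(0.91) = 3.64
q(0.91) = 1.34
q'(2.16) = 10.49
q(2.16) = 9.40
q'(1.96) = 8.90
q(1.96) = 7.47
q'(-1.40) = 10.49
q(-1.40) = -10.11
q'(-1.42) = 10.65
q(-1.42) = -10.32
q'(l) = 2.37*l^2 - 1.8*l + 3.32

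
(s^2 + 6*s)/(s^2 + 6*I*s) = (s + 6)/(s + 6*I)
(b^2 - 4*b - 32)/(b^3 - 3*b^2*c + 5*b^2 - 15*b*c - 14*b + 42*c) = (b^2 - 4*b - 32)/(b^3 - 3*b^2*c + 5*b^2 - 15*b*c - 14*b + 42*c)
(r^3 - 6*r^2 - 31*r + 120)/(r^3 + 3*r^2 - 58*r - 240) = (r - 3)/(r + 6)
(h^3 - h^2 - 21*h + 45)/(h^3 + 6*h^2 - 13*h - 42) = (h^2 + 2*h - 15)/(h^2 + 9*h + 14)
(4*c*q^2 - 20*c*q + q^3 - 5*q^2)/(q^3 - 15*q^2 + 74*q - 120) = q*(4*c + q)/(q^2 - 10*q + 24)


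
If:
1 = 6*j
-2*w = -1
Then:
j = 1/6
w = 1/2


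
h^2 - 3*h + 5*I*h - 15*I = (h - 3)*(h + 5*I)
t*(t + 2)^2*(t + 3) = t^4 + 7*t^3 + 16*t^2 + 12*t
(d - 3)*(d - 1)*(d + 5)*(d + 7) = d^4 + 8*d^3 - 10*d^2 - 104*d + 105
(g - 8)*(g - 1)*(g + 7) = g^3 - 2*g^2 - 55*g + 56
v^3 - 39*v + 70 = (v - 5)*(v - 2)*(v + 7)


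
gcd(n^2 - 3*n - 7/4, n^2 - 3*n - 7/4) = n^2 - 3*n - 7/4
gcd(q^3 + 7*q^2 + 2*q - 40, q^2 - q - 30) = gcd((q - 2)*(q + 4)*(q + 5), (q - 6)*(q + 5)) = q + 5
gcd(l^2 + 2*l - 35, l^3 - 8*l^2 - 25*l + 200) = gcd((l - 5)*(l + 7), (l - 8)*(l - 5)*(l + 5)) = l - 5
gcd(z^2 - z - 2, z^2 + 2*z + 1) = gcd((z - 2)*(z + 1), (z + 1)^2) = z + 1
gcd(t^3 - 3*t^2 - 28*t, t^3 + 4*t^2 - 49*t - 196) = t^2 - 3*t - 28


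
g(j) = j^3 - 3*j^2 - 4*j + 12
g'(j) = 3*j^2 - 6*j - 4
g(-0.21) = 12.70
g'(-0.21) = -2.61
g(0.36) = 10.22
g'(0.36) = -5.77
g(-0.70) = 12.99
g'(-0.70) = 1.67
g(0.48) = 9.50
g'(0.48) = -6.19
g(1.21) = 4.54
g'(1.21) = -6.87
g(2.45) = -1.10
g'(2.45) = -0.69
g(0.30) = 10.56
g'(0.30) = -5.53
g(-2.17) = -3.67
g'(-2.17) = 23.15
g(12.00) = 1260.00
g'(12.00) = 356.00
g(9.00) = 462.00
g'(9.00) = 185.00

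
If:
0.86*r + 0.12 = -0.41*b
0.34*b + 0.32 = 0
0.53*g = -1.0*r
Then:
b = -0.94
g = -0.58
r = 0.31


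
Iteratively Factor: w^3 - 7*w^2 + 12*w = (w - 3)*(w^2 - 4*w) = (w - 4)*(w - 3)*(w)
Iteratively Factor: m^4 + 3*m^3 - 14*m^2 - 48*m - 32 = (m + 1)*(m^3 + 2*m^2 - 16*m - 32) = (m + 1)*(m + 4)*(m^2 - 2*m - 8) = (m + 1)*(m + 2)*(m + 4)*(m - 4)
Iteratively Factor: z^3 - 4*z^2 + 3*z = (z - 3)*(z^2 - z) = (z - 3)*(z - 1)*(z)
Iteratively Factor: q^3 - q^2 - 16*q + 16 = (q - 1)*(q^2 - 16) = (q - 4)*(q - 1)*(q + 4)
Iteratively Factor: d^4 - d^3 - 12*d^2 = (d)*(d^3 - d^2 - 12*d) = d*(d + 3)*(d^2 - 4*d) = d^2*(d + 3)*(d - 4)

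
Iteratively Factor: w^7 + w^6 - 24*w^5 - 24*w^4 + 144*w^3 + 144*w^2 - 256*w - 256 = (w + 4)*(w^6 - 3*w^5 - 12*w^4 + 24*w^3 + 48*w^2 - 48*w - 64) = (w - 2)*(w + 4)*(w^5 - w^4 - 14*w^3 - 4*w^2 + 40*w + 32) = (w - 4)*(w - 2)*(w + 4)*(w^4 + 3*w^3 - 2*w^2 - 12*w - 8) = (w - 4)*(w - 2)^2*(w + 4)*(w^3 + 5*w^2 + 8*w + 4) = (w - 4)*(w - 2)^2*(w + 1)*(w + 4)*(w^2 + 4*w + 4) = (w - 4)*(w - 2)^2*(w + 1)*(w + 2)*(w + 4)*(w + 2)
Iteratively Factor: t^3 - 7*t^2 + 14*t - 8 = (t - 1)*(t^2 - 6*t + 8) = (t - 2)*(t - 1)*(t - 4)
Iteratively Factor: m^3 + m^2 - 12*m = (m)*(m^2 + m - 12) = m*(m - 3)*(m + 4)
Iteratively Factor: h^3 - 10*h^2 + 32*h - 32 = (h - 4)*(h^2 - 6*h + 8) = (h - 4)^2*(h - 2)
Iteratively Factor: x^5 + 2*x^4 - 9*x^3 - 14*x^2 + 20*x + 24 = (x - 2)*(x^4 + 4*x^3 - x^2 - 16*x - 12) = (x - 2)*(x + 3)*(x^3 + x^2 - 4*x - 4) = (x - 2)^2*(x + 3)*(x^2 + 3*x + 2) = (x - 2)^2*(x + 1)*(x + 3)*(x + 2)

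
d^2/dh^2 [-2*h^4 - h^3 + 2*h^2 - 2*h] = -24*h^2 - 6*h + 4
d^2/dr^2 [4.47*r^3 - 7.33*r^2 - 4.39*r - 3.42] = 26.82*r - 14.66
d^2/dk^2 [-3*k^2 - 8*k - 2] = -6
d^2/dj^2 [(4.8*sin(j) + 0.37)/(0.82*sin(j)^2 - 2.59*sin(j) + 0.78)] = (-3.22752*sin(j)^5 - 11.189392*sin(j)^4 + 27.232938*sin(j)^3 - 9.73962100000002*sin(j)^2 - 26.80311*sin(j) + 23.88461)/(0.551368*sin(j)^6 - 5.224548*sin(j)^5 + 18.075342*sin(j)^4 - 27.313363*sin(j)^3 + 17.193618*sin(j)^2 - 4.727268*sin(j) + 0.474552)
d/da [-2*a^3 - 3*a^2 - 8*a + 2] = -6*a^2 - 6*a - 8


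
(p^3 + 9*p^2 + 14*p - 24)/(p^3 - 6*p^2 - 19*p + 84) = (p^2 + 5*p - 6)/(p^2 - 10*p + 21)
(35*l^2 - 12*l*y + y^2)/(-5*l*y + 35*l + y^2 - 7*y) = (-7*l + y)/(y - 7)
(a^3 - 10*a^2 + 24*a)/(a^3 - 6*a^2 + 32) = a*(a - 6)/(a^2 - 2*a - 8)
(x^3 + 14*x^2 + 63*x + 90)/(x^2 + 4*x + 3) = (x^2 + 11*x + 30)/(x + 1)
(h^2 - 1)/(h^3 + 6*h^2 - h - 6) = 1/(h + 6)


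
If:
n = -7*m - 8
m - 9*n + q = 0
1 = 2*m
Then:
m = 1/2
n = -23/2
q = -104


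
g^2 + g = g*(g + 1)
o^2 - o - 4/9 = (o - 4/3)*(o + 1/3)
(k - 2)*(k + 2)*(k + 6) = k^3 + 6*k^2 - 4*k - 24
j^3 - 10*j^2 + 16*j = j*(j - 8)*(j - 2)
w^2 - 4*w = w*(w - 4)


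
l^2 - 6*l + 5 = (l - 5)*(l - 1)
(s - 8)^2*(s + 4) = s^3 - 12*s^2 + 256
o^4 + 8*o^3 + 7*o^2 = o^2*(o + 1)*(o + 7)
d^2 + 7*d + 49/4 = (d + 7/2)^2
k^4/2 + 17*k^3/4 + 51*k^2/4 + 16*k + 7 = (k/2 + 1)*(k + 1)*(k + 2)*(k + 7/2)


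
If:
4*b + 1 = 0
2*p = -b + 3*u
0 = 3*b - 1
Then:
No Solution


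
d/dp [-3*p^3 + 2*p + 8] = 2 - 9*p^2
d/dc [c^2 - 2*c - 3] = 2*c - 2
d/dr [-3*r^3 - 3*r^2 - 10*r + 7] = -9*r^2 - 6*r - 10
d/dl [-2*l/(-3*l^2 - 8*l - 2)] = 2*(2 - 3*l^2)/(9*l^4 + 48*l^3 + 76*l^2 + 32*l + 4)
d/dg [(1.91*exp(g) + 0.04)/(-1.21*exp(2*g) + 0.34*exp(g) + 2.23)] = (2.3111*exp(2*g) + 0.0968*exp(g) + 4.2457)*exp(g)/(1.4641*exp(4*g) - 0.8228*exp(3*g) - 5.281*exp(2*g) + 1.5164*exp(g) + 4.9729)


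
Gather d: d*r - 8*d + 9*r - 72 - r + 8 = d*(r - 8) + 8*r - 64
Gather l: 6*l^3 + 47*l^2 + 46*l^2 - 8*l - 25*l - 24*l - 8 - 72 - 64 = 6*l^3 + 93*l^2 - 57*l - 144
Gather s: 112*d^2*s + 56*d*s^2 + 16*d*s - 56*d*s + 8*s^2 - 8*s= s^2*(56*d + 8) + s*(112*d^2 - 40*d - 8)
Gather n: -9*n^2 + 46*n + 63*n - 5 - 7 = -9*n^2 + 109*n - 12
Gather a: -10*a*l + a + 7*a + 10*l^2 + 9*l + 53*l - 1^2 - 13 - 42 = a*(8 - 10*l) + 10*l^2 + 62*l - 56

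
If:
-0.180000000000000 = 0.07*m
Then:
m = -2.57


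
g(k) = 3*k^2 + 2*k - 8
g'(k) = 6*k + 2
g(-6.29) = 98.11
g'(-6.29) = -35.74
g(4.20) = 53.32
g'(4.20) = 27.20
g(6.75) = 142.19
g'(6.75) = 42.50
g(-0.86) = -7.50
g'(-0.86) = -3.16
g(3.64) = 39.03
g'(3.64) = 23.84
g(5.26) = 85.52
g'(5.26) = 33.56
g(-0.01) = -8.02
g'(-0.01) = 1.94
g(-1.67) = -2.97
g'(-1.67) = -8.02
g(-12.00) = 400.00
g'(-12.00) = -70.00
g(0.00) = -8.00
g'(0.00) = 2.00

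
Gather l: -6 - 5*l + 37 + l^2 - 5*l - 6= l^2 - 10*l + 25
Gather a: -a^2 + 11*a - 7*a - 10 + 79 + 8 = -a^2 + 4*a + 77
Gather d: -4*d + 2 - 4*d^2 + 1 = -4*d^2 - 4*d + 3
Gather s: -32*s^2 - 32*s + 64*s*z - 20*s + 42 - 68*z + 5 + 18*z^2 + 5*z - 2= -32*s^2 + s*(64*z - 52) + 18*z^2 - 63*z + 45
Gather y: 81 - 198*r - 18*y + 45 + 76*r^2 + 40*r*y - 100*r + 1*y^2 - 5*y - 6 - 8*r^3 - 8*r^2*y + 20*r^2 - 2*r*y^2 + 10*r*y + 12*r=-8*r^3 + 96*r^2 - 286*r + y^2*(1 - 2*r) + y*(-8*r^2 + 50*r - 23) + 120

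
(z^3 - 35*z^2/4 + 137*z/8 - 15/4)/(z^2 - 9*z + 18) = (8*z^2 - 22*z + 5)/(8*(z - 3))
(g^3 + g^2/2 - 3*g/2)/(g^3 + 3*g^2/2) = (g - 1)/g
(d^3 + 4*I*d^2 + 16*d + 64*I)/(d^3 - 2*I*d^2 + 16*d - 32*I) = (d + 4*I)/(d - 2*I)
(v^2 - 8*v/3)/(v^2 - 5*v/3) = (3*v - 8)/(3*v - 5)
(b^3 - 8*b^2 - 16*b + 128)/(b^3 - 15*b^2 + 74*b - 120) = (b^2 - 4*b - 32)/(b^2 - 11*b + 30)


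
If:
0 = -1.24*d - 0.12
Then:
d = -0.10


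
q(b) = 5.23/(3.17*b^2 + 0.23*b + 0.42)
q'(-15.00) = 0.00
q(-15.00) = 0.01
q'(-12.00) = 0.00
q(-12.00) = 0.01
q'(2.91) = -0.13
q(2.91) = 0.19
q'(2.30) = -0.25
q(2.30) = 0.30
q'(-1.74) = 0.61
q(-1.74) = 0.54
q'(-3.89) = 0.06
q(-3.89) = 0.11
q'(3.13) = -0.10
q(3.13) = 0.16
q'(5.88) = -0.02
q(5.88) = 0.05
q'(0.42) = -13.07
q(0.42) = 4.86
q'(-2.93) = 0.13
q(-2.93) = 0.19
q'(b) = 5.23*(-6.34*b - 0.23)/(3.17*b^2 + 0.23*b + 0.42)^2 = (-33.1582*b - 1.2029)/(3.17*b^2 + 0.23*b + 0.42)^2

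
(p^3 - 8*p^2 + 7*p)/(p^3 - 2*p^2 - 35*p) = (p - 1)/(p + 5)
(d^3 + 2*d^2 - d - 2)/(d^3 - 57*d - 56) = (d^2 + d - 2)/(d^2 - d - 56)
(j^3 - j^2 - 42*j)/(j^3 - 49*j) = (j + 6)/(j + 7)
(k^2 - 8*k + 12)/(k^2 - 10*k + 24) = (k - 2)/(k - 4)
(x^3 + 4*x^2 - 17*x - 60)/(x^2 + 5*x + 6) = (x^2 + x - 20)/(x + 2)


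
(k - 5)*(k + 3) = k^2 - 2*k - 15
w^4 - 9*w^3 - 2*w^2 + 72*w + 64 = (w - 8)*(w - 4)*(w + 1)*(w + 2)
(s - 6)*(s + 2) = s^2 - 4*s - 12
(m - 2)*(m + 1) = m^2 - m - 2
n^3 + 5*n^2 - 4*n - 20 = (n - 2)*(n + 2)*(n + 5)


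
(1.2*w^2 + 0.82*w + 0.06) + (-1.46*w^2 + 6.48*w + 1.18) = -0.26*w^2 + 7.3*w + 1.24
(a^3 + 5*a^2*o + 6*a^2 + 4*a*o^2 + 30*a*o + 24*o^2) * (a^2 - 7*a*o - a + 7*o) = a^5 - 2*a^4*o + 5*a^4 - 31*a^3*o^2 - 10*a^3*o - 6*a^3 - 28*a^2*o^3 - 155*a^2*o^2 + 12*a^2*o - 140*a*o^3 + 186*a*o^2 + 168*o^3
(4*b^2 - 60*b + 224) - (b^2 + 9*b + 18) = 3*b^2 - 69*b + 206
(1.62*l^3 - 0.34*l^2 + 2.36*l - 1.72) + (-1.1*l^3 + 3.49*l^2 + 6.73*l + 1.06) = 0.52*l^3 + 3.15*l^2 + 9.09*l - 0.66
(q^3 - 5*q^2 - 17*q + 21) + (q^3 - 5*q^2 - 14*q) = 2*q^3 - 10*q^2 - 31*q + 21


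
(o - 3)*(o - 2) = o^2 - 5*o + 6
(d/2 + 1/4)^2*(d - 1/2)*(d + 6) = d^4/4 + 13*d^3/8 + 11*d^2/16 - 13*d/32 - 3/16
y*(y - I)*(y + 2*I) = y^3 + I*y^2 + 2*y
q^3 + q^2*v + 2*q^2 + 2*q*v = q*(q + 2)*(q + v)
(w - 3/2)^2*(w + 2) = w^3 - w^2 - 15*w/4 + 9/2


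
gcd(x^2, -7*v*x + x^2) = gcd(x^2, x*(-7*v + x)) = x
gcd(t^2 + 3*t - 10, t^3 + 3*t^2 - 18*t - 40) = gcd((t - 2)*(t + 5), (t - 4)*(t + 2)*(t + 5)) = t + 5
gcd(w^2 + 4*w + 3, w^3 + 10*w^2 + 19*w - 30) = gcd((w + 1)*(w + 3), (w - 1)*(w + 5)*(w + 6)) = 1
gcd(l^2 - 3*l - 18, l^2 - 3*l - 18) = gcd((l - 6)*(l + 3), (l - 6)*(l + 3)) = l^2 - 3*l - 18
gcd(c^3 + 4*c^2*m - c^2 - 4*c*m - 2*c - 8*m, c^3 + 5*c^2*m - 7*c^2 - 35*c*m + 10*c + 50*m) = c - 2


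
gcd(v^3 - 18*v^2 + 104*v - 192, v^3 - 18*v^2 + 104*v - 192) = v^3 - 18*v^2 + 104*v - 192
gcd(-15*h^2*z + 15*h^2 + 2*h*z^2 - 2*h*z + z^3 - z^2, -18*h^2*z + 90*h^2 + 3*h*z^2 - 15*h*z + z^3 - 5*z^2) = -3*h + z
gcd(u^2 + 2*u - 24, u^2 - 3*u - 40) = 1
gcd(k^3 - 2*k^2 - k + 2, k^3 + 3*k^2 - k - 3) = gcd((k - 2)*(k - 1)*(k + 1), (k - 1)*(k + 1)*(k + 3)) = k^2 - 1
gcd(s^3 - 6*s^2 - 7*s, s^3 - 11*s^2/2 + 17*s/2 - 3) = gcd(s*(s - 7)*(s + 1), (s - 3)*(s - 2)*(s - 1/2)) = 1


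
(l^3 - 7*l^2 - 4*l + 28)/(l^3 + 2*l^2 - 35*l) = (l^3 - 7*l^2 - 4*l + 28)/(l*(l^2 + 2*l - 35))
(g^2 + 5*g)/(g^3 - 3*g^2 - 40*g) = 1/(g - 8)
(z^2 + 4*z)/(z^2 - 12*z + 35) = z*(z + 4)/(z^2 - 12*z + 35)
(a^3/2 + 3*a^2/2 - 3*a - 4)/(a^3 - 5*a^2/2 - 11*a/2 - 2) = (a^2 + 2*a - 8)/(2*a^2 - 7*a - 4)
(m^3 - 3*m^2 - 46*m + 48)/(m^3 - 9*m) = (m^3 - 3*m^2 - 46*m + 48)/(m*(m^2 - 9))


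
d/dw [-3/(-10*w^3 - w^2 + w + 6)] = 3*(-30*w^2 - 2*w + 1)/(10*w^3 + w^2 - w - 6)^2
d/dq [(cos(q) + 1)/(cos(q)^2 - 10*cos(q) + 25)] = (cos(q) + 7)*sin(q)/(cos(q) - 5)^3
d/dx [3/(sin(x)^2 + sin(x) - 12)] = -3*(2*sin(x) + 1)*cos(x)/(sin(x)^2 + sin(x) - 12)^2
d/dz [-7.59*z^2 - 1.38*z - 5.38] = -15.18*z - 1.38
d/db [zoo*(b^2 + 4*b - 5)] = zoo*(b + 2)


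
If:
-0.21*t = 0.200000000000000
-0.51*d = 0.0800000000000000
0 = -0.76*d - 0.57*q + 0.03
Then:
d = -0.16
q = 0.26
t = -0.95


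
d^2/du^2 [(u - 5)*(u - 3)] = 2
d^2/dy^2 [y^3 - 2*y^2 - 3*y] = 6*y - 4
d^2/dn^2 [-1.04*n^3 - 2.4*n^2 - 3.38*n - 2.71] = -6.24*n - 4.8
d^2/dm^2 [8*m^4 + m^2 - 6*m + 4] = 96*m^2 + 2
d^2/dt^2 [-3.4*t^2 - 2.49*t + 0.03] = -6.80000000000000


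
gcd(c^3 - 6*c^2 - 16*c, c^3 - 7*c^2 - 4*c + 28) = c + 2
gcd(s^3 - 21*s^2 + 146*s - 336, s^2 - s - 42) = s - 7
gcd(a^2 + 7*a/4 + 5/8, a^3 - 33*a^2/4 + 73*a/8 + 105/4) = a + 5/4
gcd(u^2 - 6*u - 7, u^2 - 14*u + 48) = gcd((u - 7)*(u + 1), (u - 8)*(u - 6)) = 1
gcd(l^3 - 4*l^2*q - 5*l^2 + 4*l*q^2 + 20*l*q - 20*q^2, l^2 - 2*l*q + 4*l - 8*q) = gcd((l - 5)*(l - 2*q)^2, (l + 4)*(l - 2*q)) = -l + 2*q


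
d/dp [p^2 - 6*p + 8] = 2*p - 6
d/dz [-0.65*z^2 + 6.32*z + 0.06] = 6.32 - 1.3*z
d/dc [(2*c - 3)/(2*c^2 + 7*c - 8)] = (-4*c^2 + 12*c + 5)/(4*c^4 + 28*c^3 + 17*c^2 - 112*c + 64)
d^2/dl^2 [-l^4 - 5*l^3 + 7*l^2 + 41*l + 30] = -12*l^2 - 30*l + 14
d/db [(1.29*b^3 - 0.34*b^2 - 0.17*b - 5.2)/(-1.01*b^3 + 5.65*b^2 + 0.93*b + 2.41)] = (4.44089209850063e-16*b^5 + 6.9451*b^4 + 2.056*b^3 - 5.785*b^2 + 57.1212*b + 4.4263)/(1.0201*b^6 - 11.413*b^5 + 30.0439*b^4 + 5.6408*b^3 + 28.0979*b^2 + 4.4826*b + 5.8081)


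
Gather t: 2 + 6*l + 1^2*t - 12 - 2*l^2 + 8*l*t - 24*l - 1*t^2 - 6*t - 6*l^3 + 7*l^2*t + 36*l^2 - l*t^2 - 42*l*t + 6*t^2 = -6*l^3 + 34*l^2 - 18*l + t^2*(5 - l) + t*(7*l^2 - 34*l - 5) - 10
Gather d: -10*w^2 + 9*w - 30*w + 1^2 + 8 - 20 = -10*w^2 - 21*w - 11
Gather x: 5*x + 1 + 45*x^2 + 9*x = 45*x^2 + 14*x + 1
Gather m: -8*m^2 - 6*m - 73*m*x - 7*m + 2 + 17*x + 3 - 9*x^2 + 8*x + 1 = -8*m^2 + m*(-73*x - 13) - 9*x^2 + 25*x + 6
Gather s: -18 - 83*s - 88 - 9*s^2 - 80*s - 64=-9*s^2 - 163*s - 170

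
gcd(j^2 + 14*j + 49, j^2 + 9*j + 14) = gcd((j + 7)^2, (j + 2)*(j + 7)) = j + 7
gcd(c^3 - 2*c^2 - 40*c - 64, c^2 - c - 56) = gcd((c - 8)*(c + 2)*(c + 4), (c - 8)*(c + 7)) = c - 8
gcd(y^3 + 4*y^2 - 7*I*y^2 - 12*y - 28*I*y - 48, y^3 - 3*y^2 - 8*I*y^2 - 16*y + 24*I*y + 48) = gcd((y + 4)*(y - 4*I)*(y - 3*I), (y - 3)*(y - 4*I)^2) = y - 4*I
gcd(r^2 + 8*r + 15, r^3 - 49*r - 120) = r^2 + 8*r + 15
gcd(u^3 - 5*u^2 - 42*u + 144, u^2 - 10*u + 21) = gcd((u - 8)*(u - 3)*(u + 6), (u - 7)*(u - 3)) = u - 3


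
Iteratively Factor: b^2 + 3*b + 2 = (b + 1)*(b + 2)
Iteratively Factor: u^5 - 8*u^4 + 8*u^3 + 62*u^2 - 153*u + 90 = (u - 5)*(u^4 - 3*u^3 - 7*u^2 + 27*u - 18) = (u - 5)*(u - 2)*(u^3 - u^2 - 9*u + 9) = (u - 5)*(u - 3)*(u - 2)*(u^2 + 2*u - 3) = (u - 5)*(u - 3)*(u - 2)*(u + 3)*(u - 1)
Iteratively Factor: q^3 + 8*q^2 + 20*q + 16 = (q + 2)*(q^2 + 6*q + 8) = (q + 2)^2*(q + 4)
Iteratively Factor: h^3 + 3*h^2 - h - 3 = (h + 1)*(h^2 + 2*h - 3) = (h + 1)*(h + 3)*(h - 1)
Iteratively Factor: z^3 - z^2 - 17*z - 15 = (z - 5)*(z^2 + 4*z + 3) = (z - 5)*(z + 3)*(z + 1)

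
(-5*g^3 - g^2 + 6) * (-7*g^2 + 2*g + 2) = 35*g^5 - 3*g^4 - 12*g^3 - 44*g^2 + 12*g + 12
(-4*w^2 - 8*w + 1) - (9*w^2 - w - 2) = -13*w^2 - 7*w + 3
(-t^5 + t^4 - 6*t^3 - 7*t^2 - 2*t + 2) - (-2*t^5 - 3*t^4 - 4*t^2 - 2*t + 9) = t^5 + 4*t^4 - 6*t^3 - 3*t^2 - 7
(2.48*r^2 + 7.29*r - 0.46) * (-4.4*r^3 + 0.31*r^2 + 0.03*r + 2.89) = -10.912*r^5 - 31.3072*r^4 + 4.3583*r^3 + 7.2433*r^2 + 21.0543*r - 1.3294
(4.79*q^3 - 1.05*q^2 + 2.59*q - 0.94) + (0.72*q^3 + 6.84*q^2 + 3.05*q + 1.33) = 5.51*q^3 + 5.79*q^2 + 5.64*q + 0.39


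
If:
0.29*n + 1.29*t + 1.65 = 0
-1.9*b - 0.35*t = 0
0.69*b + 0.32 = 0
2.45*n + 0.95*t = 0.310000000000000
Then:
No Solution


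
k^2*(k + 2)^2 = k^4 + 4*k^3 + 4*k^2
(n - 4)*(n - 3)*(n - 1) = n^3 - 8*n^2 + 19*n - 12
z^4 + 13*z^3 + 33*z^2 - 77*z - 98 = (z - 2)*(z + 1)*(z + 7)^2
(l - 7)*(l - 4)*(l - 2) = l^3 - 13*l^2 + 50*l - 56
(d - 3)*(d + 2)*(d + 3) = d^3 + 2*d^2 - 9*d - 18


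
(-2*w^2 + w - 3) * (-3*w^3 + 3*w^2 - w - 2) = 6*w^5 - 9*w^4 + 14*w^3 - 6*w^2 + w + 6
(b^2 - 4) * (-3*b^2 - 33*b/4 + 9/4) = -3*b^4 - 33*b^3/4 + 57*b^2/4 + 33*b - 9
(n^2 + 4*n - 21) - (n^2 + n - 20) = 3*n - 1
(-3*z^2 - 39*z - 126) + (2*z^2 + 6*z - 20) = -z^2 - 33*z - 146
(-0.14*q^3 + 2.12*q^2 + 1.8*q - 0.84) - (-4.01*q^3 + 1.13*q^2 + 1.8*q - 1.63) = 3.87*q^3 + 0.99*q^2 + 0.79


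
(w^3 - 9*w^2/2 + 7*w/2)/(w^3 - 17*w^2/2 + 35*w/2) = (w - 1)/(w - 5)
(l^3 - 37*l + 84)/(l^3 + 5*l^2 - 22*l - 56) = (l - 3)/(l + 2)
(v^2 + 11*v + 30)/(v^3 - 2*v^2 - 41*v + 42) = (v + 5)/(v^2 - 8*v + 7)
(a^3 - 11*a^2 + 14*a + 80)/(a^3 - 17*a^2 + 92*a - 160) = (a + 2)/(a - 4)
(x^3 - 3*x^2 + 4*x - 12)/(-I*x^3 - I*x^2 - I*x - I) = I*(x^3 - 3*x^2 + 4*x - 12)/(x^3 + x^2 + x + 1)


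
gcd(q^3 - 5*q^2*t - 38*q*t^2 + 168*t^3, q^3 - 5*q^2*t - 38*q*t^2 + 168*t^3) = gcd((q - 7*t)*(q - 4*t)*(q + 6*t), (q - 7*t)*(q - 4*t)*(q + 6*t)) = q^3 - 5*q^2*t - 38*q*t^2 + 168*t^3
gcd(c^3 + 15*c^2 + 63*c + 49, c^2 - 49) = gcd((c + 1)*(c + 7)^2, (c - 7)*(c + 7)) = c + 7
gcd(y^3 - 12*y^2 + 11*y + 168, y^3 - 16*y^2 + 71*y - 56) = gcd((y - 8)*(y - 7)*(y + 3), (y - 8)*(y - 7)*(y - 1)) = y^2 - 15*y + 56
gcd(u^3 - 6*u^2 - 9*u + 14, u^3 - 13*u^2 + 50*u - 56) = u - 7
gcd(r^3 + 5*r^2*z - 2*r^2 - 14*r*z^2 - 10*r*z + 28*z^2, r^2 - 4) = r - 2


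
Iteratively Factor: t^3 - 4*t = (t + 2)*(t^2 - 2*t) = t*(t + 2)*(t - 2)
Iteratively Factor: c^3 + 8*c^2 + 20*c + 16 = (c + 2)*(c^2 + 6*c + 8) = (c + 2)*(c + 4)*(c + 2)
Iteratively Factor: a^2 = (a)*(a)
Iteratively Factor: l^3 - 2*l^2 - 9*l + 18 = (l + 3)*(l^2 - 5*l + 6) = (l - 2)*(l + 3)*(l - 3)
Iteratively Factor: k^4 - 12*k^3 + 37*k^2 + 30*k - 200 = (k + 2)*(k^3 - 14*k^2 + 65*k - 100) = (k - 5)*(k + 2)*(k^2 - 9*k + 20) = (k - 5)^2*(k + 2)*(k - 4)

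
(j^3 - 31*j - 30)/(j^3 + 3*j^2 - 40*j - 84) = (j^2 + 6*j + 5)/(j^2 + 9*j + 14)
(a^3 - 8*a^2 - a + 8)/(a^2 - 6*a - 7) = (a^2 - 9*a + 8)/(a - 7)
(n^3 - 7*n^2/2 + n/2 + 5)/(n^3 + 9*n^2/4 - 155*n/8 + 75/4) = 4*(n^2 - n - 2)/(4*n^2 + 19*n - 30)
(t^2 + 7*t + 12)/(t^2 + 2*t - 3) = (t + 4)/(t - 1)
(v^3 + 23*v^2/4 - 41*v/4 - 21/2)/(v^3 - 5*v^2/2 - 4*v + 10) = (4*v^2 + 31*v + 21)/(2*(2*v^2 - v - 10))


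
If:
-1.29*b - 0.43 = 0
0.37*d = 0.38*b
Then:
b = -0.33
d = -0.34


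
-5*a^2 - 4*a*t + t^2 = (-5*a + t)*(a + t)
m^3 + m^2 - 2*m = m*(m - 1)*(m + 2)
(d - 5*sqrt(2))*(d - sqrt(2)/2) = d^2 - 11*sqrt(2)*d/2 + 5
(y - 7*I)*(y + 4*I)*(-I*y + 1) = -I*y^3 - 2*y^2 - 31*I*y + 28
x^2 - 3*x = x*(x - 3)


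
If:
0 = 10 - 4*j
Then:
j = 5/2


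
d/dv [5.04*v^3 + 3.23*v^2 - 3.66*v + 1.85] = 15.12*v^2 + 6.46*v - 3.66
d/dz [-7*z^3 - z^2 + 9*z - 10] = -21*z^2 - 2*z + 9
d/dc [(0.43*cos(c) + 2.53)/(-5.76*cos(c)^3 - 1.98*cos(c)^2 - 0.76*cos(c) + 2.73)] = -(4.9536*cos(c)^3 + 44.5698*cos(c)^2 + 10.0188*cos(c) + 3.09670000000001)*sin(c)/(5.76*cos(c)^3 + 1.98*cos(c)^2 + 0.76*cos(c) - 2.73)^2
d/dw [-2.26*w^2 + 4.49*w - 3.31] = 4.49 - 4.52*w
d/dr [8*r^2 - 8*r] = 16*r - 8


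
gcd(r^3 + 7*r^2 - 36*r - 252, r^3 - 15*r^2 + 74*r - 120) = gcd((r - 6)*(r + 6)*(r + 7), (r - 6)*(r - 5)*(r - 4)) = r - 6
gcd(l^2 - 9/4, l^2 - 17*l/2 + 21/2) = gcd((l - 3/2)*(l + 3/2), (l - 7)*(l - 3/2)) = l - 3/2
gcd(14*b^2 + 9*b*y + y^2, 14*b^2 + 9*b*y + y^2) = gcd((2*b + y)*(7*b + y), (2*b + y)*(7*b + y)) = 14*b^2 + 9*b*y + y^2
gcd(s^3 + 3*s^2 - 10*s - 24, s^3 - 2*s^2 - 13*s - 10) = s + 2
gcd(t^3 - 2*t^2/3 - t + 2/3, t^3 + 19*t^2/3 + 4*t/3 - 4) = t^2 + t/3 - 2/3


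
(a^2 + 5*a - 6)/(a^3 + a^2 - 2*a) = (a + 6)/(a*(a + 2))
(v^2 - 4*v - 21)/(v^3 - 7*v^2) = (v + 3)/v^2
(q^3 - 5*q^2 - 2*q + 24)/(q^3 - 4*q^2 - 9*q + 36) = (q + 2)/(q + 3)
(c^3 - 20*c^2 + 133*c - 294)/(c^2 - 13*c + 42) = c - 7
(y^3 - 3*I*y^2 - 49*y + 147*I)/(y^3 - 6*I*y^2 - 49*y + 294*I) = (y - 3*I)/(y - 6*I)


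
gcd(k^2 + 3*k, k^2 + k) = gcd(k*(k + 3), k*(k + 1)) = k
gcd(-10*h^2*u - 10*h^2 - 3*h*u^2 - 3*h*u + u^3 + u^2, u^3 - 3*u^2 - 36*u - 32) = u + 1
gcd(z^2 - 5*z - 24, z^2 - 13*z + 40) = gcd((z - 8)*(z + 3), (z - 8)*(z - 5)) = z - 8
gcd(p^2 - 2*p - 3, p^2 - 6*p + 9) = p - 3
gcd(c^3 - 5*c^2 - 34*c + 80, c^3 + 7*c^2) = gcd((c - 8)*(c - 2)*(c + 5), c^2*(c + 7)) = 1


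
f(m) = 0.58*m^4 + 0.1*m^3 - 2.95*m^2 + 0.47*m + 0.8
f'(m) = 2.32*m^3 + 0.3*m^2 - 5.9*m + 0.47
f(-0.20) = 0.59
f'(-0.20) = 1.64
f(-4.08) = 103.70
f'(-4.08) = -128.03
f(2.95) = 23.01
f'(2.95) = 45.24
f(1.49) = -1.86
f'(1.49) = 0.02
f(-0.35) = 0.28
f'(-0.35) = 2.47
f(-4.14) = 111.58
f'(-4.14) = -134.58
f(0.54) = 0.26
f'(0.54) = -2.26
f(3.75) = 81.05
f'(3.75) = 104.91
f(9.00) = 3644.36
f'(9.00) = 1662.95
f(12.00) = 11781.32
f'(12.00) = 3981.83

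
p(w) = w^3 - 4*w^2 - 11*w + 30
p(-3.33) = -14.65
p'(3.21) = -5.77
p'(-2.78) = 34.43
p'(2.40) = -12.92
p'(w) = 3*w^2 - 8*w - 11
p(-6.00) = -264.00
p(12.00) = 1050.00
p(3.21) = -13.45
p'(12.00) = 325.00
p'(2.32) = -13.41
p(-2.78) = 8.18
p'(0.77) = -15.38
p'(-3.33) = 48.91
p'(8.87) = 154.07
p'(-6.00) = 145.00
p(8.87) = 315.59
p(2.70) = -9.18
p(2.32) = -4.56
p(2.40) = -5.62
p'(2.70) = -10.73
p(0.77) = 19.61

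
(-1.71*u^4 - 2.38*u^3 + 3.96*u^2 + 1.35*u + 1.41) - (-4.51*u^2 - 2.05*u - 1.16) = -1.71*u^4 - 2.38*u^3 + 8.47*u^2 + 3.4*u + 2.57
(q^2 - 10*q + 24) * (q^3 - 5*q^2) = q^5 - 15*q^4 + 74*q^3 - 120*q^2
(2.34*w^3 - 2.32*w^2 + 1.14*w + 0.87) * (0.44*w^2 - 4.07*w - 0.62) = 1.0296*w^5 - 10.5446*w^4 + 8.4932*w^3 - 2.8186*w^2 - 4.2477*w - 0.5394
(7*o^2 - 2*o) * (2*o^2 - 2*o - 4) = 14*o^4 - 18*o^3 - 24*o^2 + 8*o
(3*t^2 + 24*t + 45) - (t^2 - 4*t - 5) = 2*t^2 + 28*t + 50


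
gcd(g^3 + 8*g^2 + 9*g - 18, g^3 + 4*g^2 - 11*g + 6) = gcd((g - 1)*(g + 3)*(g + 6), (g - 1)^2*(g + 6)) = g^2 + 5*g - 6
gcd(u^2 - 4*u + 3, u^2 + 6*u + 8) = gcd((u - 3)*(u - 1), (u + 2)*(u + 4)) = 1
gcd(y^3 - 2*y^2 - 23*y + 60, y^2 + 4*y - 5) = y + 5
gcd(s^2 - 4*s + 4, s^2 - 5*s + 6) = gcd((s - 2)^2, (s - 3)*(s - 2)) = s - 2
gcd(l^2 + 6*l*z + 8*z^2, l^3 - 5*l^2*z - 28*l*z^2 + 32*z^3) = l + 4*z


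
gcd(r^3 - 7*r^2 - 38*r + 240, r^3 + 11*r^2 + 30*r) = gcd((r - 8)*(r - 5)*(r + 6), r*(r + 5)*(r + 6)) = r + 6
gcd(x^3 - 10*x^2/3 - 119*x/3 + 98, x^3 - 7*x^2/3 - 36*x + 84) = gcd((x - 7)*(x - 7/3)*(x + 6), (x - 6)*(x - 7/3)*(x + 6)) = x^2 + 11*x/3 - 14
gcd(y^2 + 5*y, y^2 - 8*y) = y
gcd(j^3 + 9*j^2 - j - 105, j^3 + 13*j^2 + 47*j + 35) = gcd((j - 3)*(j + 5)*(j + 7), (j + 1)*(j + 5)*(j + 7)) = j^2 + 12*j + 35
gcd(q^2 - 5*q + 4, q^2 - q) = q - 1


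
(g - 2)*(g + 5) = g^2 + 3*g - 10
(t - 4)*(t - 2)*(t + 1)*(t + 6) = t^4 + t^3 - 28*t^2 + 20*t + 48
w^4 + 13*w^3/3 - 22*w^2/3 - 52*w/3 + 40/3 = (w - 2)*(w - 2/3)*(w + 2)*(w + 5)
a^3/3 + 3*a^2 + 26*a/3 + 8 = (a/3 + 1)*(a + 2)*(a + 4)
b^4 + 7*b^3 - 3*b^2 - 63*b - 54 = (b - 3)*(b + 1)*(b + 3)*(b + 6)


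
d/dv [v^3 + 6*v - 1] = 3*v^2 + 6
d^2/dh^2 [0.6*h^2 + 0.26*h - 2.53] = 1.20000000000000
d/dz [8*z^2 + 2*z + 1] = 16*z + 2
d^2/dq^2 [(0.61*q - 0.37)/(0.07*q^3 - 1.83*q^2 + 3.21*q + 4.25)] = (0.017934*q^5 - 0.490602*q^4 + 4.569876*q^3 - 10.111092*q^2 + 42.167046*q - 30.024234)/(0.000343*q^9 - 0.026901*q^8 + 0.750456*q^7 - 8.533218*q^6 + 31.147218*q^5 - 8.141184*q^4 - 112.925364*q^3 + 32.21415*q^2 + 173.941875*q + 76.765625)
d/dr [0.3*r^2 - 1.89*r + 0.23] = 0.6*r - 1.89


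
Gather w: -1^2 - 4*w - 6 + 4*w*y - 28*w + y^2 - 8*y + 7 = w*(4*y - 32) + y^2 - 8*y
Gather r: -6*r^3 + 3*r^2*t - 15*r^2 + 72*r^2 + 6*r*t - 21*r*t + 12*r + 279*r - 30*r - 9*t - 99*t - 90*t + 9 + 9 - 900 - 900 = -6*r^3 + r^2*(3*t + 57) + r*(261 - 15*t) - 198*t - 1782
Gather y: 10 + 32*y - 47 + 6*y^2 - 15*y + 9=6*y^2 + 17*y - 28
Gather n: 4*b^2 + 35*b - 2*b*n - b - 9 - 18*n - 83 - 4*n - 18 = 4*b^2 + 34*b + n*(-2*b - 22) - 110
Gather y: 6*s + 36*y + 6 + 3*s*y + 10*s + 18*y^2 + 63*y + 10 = 16*s + 18*y^2 + y*(3*s + 99) + 16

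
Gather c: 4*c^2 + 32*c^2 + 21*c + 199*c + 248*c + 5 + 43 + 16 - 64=36*c^2 + 468*c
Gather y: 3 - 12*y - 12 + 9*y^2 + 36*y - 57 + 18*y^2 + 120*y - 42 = 27*y^2 + 144*y - 108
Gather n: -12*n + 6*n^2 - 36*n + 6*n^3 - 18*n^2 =6*n^3 - 12*n^2 - 48*n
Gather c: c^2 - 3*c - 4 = c^2 - 3*c - 4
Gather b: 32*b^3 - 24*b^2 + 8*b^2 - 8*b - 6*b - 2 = 32*b^3 - 16*b^2 - 14*b - 2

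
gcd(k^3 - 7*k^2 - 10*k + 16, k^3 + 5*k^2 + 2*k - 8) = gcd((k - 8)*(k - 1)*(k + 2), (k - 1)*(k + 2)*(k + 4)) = k^2 + k - 2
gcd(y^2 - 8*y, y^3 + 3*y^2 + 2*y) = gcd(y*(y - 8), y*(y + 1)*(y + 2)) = y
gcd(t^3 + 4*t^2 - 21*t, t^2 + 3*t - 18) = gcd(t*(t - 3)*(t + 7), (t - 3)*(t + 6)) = t - 3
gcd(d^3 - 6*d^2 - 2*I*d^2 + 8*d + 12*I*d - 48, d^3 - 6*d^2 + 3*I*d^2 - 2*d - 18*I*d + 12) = d^2 + d*(-6 + 2*I) - 12*I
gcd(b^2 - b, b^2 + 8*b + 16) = 1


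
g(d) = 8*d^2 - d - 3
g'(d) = 16*d - 1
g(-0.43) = -1.09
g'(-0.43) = -7.88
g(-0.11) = -2.79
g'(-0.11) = -2.76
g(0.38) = -2.22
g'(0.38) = 5.08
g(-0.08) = -2.87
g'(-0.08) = -2.28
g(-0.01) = -2.99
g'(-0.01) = -1.16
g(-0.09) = -2.85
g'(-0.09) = -2.44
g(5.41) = 225.73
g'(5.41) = 85.56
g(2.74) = 54.32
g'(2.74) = 42.84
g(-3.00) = 72.00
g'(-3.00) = -49.00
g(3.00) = 66.00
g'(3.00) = 47.00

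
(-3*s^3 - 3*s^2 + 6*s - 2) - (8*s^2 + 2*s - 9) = -3*s^3 - 11*s^2 + 4*s + 7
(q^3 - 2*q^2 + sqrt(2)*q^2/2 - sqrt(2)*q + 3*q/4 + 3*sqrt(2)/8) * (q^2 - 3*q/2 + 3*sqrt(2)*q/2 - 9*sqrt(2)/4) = q^5 - 7*q^4/2 + 2*sqrt(2)*q^4 - 7*sqrt(2)*q^3 + 21*q^3/4 - 51*q^2/8 + 15*sqrt(2)*q^2/2 - 9*sqrt(2)*q/4 + 45*q/8 - 27/16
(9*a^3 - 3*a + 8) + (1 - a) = 9*a^3 - 4*a + 9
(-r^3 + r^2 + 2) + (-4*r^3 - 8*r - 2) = -5*r^3 + r^2 - 8*r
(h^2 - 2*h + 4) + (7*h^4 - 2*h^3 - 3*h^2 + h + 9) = 7*h^4 - 2*h^3 - 2*h^2 - h + 13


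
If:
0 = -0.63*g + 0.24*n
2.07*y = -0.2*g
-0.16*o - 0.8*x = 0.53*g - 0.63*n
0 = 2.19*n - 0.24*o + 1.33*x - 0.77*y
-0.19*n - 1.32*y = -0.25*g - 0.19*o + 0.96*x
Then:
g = 0.00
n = 0.00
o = 0.00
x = 0.00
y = 0.00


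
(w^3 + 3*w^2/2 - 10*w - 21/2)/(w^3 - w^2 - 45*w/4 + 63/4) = 2*(w + 1)/(2*w - 3)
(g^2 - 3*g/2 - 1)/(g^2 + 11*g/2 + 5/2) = (g - 2)/(g + 5)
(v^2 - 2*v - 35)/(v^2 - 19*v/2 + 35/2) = 2*(v + 5)/(2*v - 5)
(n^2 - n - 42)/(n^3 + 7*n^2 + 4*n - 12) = (n - 7)/(n^2 + n - 2)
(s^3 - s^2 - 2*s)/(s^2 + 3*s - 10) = s*(s + 1)/(s + 5)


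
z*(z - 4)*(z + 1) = z^3 - 3*z^2 - 4*z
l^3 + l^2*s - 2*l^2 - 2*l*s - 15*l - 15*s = (l - 5)*(l + 3)*(l + s)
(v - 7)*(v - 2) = v^2 - 9*v + 14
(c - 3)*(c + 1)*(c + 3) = c^3 + c^2 - 9*c - 9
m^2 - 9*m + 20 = (m - 5)*(m - 4)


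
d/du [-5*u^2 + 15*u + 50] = 15 - 10*u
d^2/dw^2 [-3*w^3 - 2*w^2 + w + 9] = -18*w - 4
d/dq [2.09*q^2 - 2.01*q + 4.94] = 4.18*q - 2.01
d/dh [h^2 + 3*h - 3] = 2*h + 3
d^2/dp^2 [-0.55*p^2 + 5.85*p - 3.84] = -1.10000000000000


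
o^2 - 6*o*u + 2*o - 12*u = (o + 2)*(o - 6*u)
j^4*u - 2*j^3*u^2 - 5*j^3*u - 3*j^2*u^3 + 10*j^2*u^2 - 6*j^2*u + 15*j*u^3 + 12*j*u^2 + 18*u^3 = (j - 6)*(j - 3*u)*(j + u)*(j*u + u)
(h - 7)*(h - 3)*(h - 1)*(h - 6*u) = h^4 - 6*h^3*u - 11*h^3 + 66*h^2*u + 31*h^2 - 186*h*u - 21*h + 126*u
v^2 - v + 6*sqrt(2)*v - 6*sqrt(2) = (v - 1)*(v + 6*sqrt(2))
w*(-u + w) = -u*w + w^2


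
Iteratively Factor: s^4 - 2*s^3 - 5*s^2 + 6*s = (s - 3)*(s^3 + s^2 - 2*s) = (s - 3)*(s + 2)*(s^2 - s) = s*(s - 3)*(s + 2)*(s - 1)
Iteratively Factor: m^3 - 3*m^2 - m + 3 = (m - 3)*(m^2 - 1) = (m - 3)*(m - 1)*(m + 1)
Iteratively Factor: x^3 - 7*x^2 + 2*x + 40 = (x + 2)*(x^2 - 9*x + 20) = (x - 5)*(x + 2)*(x - 4)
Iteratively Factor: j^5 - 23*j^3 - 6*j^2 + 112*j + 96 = (j + 4)*(j^4 - 4*j^3 - 7*j^2 + 22*j + 24) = (j - 4)*(j + 4)*(j^3 - 7*j - 6) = (j - 4)*(j - 3)*(j + 4)*(j^2 + 3*j + 2) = (j - 4)*(j - 3)*(j + 2)*(j + 4)*(j + 1)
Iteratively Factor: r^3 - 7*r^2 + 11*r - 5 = (r - 1)*(r^2 - 6*r + 5) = (r - 1)^2*(r - 5)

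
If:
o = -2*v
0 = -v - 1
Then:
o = 2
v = -1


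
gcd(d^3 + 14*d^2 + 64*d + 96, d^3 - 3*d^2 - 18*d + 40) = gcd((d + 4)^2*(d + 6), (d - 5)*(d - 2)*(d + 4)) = d + 4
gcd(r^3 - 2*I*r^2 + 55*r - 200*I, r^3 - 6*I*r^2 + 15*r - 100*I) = r^2 - 10*I*r - 25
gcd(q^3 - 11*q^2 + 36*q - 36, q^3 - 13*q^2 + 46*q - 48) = q^2 - 5*q + 6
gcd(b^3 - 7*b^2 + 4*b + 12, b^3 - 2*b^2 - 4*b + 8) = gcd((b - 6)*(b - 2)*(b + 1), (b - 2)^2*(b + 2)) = b - 2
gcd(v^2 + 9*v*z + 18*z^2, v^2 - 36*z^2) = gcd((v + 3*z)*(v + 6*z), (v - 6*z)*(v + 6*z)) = v + 6*z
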